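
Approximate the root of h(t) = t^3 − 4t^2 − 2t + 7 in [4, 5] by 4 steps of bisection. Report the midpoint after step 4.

h(4.5) = 8.125 > 0, so the root lies in [4, 4.5]
h(4.25) = 3.015625 > 0, so the root lies in [4, 4.25]
h(4.125) = 0.876953 > 0, so the root lies in [4, 4.125]
h(4.0625) = -0.0935 < 0, so the root lies in [4.0625, 4.125]

4.0625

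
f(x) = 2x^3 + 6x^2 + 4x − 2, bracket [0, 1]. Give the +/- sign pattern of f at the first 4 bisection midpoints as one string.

m = 0.5, f(m) = 1.75 (+); new bracket [0, 0.5]
m = 0.25, f(m) = -0.59375 (−); new bracket [0.25, 0.5]
m = 0.375, f(m) = 0.449219 (+); new bracket [0.25, 0.375]
m = 0.3125, f(m) = -0.103 (−); new bracket [0.3125, 0.375]

+-+-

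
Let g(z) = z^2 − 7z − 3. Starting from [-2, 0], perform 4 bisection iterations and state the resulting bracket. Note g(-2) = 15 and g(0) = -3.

[-0.5, -0.375]

g(-1) = 5 > 0, so the root lies in [-1, 0]
g(-0.5) = 0.75 > 0, so the root lies in [-0.5, 0]
g(-0.25) = -1.1875 < 0, so the root lies in [-0.5, -0.25]
g(-0.375) = -0.2344 < 0, so the root lies in [-0.5, -0.375]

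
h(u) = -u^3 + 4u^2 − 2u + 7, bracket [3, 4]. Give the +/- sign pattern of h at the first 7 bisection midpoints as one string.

++++---

u = 3.5 gives h = 6.125, positive; keep [3.5, 4]
u = 3.75 gives h = 3.015625, positive; keep [3.75, 4]
u = 3.875 gives h = 1.126953, positive; keep [3.875, 4]
u = 3.9375 gives h = 0.094, positive; keep [3.9375, 4]
u = 3.96875 gives h = -0.4453, negative; keep [3.9375, 3.96875]
u = 3.953125 gives h = -0.1737, negative; keep [3.9375, 3.953125]
u = 3.9453125 gives h = -0.0394, negative; keep [3.9375, 3.9453125]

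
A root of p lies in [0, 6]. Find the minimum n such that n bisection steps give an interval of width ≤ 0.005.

11

Width after n steps is 6/2^n. Need 2^n ≥ 6/0.005 = 1200.
2^10 = 1024 < 1200 ≤ 2^11 = 2048, so n = 11.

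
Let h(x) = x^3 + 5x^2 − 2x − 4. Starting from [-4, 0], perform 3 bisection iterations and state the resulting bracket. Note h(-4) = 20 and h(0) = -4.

[-1, -0.5]

h(-2) = 12 > 0, so the root lies in [-2, 0]
h(-1) = 2 > 0, so the root lies in [-1, 0]
h(-0.5) = -1.875 < 0, so the root lies in [-1, -0.5]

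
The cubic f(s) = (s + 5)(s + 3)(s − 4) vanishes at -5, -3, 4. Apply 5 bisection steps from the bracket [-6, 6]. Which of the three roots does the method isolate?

4

s = 0 gives f = -60, negative; keep [0, 6]
s = 3 gives f = -48, negative; keep [3, 6]
s = 4.5 gives f = 35.625, positive; keep [3, 4.5]
s = 3.75 gives f = -14.7656, negative; keep [3.75, 4.5]
s = 4.125 gives f = 8.127, positive; keep [3.75, 4.125]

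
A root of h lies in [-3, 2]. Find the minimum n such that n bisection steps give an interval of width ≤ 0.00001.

Width after n steps is 5/2^n. Need 2^n ≥ 5/0.00001 = 500000.
2^18 = 262144 < 500000 ≤ 2^19 = 524288, so n = 19.

19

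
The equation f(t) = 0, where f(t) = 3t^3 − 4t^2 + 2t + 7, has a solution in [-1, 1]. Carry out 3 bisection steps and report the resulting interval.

t = 0 gives f = 7, positive; keep [-1, 0]
t = -0.5 gives f = 4.625, positive; keep [-1, -0.5]
t = -0.75 gives f = 1.984375, positive; keep [-1, -0.75]

[-1, -0.75]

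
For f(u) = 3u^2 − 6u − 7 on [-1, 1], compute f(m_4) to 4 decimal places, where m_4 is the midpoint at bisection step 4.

m = 0, f(m) = -7 (−); new bracket [-1, 0]
m = -0.5, f(m) = -3.25 (−); new bracket [-1, -0.5]
m = -0.75, f(m) = -0.8125 (−); new bracket [-1, -0.75]
m = -0.875, f(m) = 0.5469 (+); new bracket [-0.875, -0.75]

0.5469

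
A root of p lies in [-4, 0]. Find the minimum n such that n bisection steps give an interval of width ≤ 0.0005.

Width after n steps is 4/2^n. Need 2^n ≥ 4/0.0005 = 8000.
2^12 = 4096 < 8000 ≤ 2^13 = 8192, so n = 13.

13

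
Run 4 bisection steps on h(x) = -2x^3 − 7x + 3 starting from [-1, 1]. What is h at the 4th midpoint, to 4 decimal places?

m = 0, h(m) = 3 (+); new bracket [0, 1]
m = 0.5, h(m) = -0.75 (−); new bracket [0, 0.5]
m = 0.25, h(m) = 1.21875 (+); new bracket [0.25, 0.5]
m = 0.375, h(m) = 0.2695 (+); new bracket [0.375, 0.5]

0.2695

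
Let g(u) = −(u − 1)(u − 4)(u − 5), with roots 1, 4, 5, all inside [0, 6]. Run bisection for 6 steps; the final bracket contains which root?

1

u = 3 gives g = -4, negative; keep [0, 3]
u = 1.5 gives g = -4.375, negative; keep [0, 1.5]
u = 0.75 gives g = 3.453125, positive; keep [0.75, 1.5]
u = 1.125 gives g = -1.3926, negative; keep [0.75, 1.125]
u = 0.9375 gives g = 0.7776, positive; keep [0.9375, 1.125]
u = 1.03125 gives g = -0.3682, negative; keep [0.9375, 1.03125]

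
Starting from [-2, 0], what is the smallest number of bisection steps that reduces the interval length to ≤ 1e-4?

15

Width after n steps is 2/2^n. Need 2^n ≥ 2/1e-4 = 20000.
2^14 = 16384 < 20000 ≤ 2^15 = 32768, so n = 15.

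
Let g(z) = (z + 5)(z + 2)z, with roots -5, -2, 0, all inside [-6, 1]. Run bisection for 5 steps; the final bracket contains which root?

-5

midpoint -2.5: g = 3.125 > 0 → [-6, -2.5]
midpoint -4.25: g = 7.171875 > 0 → [-6, -4.25]
midpoint -5.125: g = -2.001953 < 0 → [-5.125, -4.25]
midpoint -4.6875: g = 3.9368 > 0 → [-5.125, -4.6875]
midpoint -4.90625: g = 1.3368 > 0 → [-5.125, -4.90625]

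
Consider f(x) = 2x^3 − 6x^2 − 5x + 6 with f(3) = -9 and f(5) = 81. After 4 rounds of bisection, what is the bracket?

[3.375, 3.5]

midpoint 4: f = 18 > 0 → [3, 4]
midpoint 3.5: f = 0.75 > 0 → [3, 3.5]
midpoint 3.25: f = -4.96875 < 0 → [3.25, 3.5]
midpoint 3.375: f = -2.332 < 0 → [3.375, 3.5]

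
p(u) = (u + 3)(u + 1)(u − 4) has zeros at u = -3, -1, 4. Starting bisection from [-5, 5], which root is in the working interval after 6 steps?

midpoint 0: p = -12 < 0 → [0, 5]
midpoint 2.5: p = -28.875 < 0 → [2.5, 5]
midpoint 3.75: p = -8.015625 < 0 → [3.75, 5]
midpoint 4.375: p = 14.8652 > 0 → [3.75, 4.375]
midpoint 4.0625: p = 2.2346 > 0 → [3.75, 4.0625]
midpoint 3.90625: p = -3.1766 < 0 → [3.90625, 4.0625]

4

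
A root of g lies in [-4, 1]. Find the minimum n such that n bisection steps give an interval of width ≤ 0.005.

Width after n steps is 5/2^n. Need 2^n ≥ 5/0.005 = 1000.
2^9 = 512 < 1000 ≤ 2^10 = 1024, so n = 10.

10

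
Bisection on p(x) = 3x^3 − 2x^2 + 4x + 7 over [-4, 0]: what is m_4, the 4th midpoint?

x = -2 gives p = -33, negative; keep [-2, 0]
x = -1 gives p = -2, negative; keep [-1, 0]
x = -0.5 gives p = 4.125, positive; keep [-1, -0.5]
x = -0.75 gives p = 1.6094, positive; keep [-1, -0.75]

-0.75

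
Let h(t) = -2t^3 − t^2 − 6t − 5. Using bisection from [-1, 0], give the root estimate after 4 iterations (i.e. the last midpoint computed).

-0.8125

m = -0.5, h(m) = -2 (−); new bracket [-1, -0.5]
m = -0.75, h(m) = -0.21875 (−); new bracket [-1, -0.75]
m = -0.875, h(m) = 0.824219 (+); new bracket [-0.875, -0.75]
m = -0.8125, h(m) = 0.2876 (+); new bracket [-0.8125, -0.75]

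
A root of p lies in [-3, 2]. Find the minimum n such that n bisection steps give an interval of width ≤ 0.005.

Width after n steps is 5/2^n. Need 2^n ≥ 5/0.005 = 1000.
2^9 = 512 < 1000 ≤ 2^10 = 1024, so n = 10.

10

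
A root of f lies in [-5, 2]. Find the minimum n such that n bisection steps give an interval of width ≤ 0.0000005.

Width after n steps is 7/2^n. Need 2^n ≥ 7/0.0000005 = 14000000.
2^23 = 8388608 < 14000000 ≤ 2^24 = 16777216, so n = 24.

24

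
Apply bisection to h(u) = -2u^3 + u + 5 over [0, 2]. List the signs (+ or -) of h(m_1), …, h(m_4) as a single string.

+-++

h(1) = 4 > 0, so the root lies in [1, 2]
h(1.5) = -0.25 < 0, so the root lies in [1, 1.5]
h(1.25) = 2.34375 > 0, so the root lies in [1.25, 1.5]
h(1.375) = 1.1758 > 0, so the root lies in [1.375, 1.5]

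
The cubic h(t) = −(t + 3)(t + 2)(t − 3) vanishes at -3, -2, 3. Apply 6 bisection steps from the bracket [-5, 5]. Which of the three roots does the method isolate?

3

m = 0, h(m) = 18 (+); new bracket [0, 5]
m = 2.5, h(m) = 12.375 (+); new bracket [2.5, 5]
m = 3.75, h(m) = -29.109375 (−); new bracket [2.5, 3.75]
m = 3.125, h(m) = -3.9238 (−); new bracket [2.5, 3.125]
m = 2.8125, h(m) = 5.2449 (+); new bracket [2.8125, 3.125]
m = 2.96875, h(m) = 0.9268 (+); new bracket [2.96875, 3.125]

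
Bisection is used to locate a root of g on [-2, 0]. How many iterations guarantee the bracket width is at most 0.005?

9

Width after n steps is 2/2^n. Need 2^n ≥ 2/0.005 = 400.
2^8 = 256 < 400 ≤ 2^9 = 512, so n = 9.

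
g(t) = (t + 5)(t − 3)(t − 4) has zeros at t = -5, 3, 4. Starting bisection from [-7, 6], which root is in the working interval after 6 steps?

-5

midpoint -0.5: g = 70.875 > 0 → [-7, -0.5]
midpoint -3.75: g = 65.390625 > 0 → [-7, -3.75]
midpoint -5.375: g = -29.443359 < 0 → [-5.375, -3.75]
midpoint -4.5625: g = 28.3298 > 0 → [-5.375, -4.5625]
midpoint -4.96875: g = 2.2334 > 0 → [-5.375, -4.96875]
midpoint -5.171875: g = -12.8823 < 0 → [-5.171875, -4.96875]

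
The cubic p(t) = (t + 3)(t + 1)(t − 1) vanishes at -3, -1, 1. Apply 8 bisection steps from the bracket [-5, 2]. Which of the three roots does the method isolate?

m = -1.5, p(m) = 1.875 (+); new bracket [-5, -1.5]
m = -3.25, p(m) = -2.390625 (−); new bracket [-3.25, -1.5]
m = -2.375, p(m) = 2.900391 (+); new bracket [-3.25, -2.375]
m = -2.8125, p(m) = 1.2957 (+); new bracket [-3.25, -2.8125]
m = -3.03125, p(m) = -0.2559 (−); new bracket [-3.03125, -2.8125]
m = -2.921875, p(m) = 0.5889 (+); new bracket [-3.03125, -2.921875]
m = -2.9765625, p(m) = 0.1842 (+); new bracket [-3.03125, -2.9765625]
m = -3.00390625, p(m) = -0.0313 (−); new bracket [-3.00390625, -2.9765625]

-3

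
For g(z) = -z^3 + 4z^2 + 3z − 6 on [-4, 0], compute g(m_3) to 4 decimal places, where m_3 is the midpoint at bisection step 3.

1.8750

midpoint -2: g = 12 > 0 → [-2, 0]
midpoint -1: g = -4 < 0 → [-2, -1]
midpoint -1.5: g = 1.875 > 0 → [-1.5, -1]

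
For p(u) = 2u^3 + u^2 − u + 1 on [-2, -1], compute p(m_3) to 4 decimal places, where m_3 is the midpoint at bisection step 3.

m = -1.5, p(m) = -2 (−); new bracket [-1.5, -1]
m = -1.25, p(m) = -0.09375 (−); new bracket [-1.25, -1]
m = -1.125, p(m) = 0.542969 (+); new bracket [-1.25, -1.125]

0.5430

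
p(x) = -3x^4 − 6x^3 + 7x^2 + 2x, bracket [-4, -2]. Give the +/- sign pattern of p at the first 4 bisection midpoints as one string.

-++-

x = -3 gives p = -24, negative; keep [-3, -2]
x = -2.5 gives p = 15.3125, positive; keep [-3, -2.5]
x = -2.75 gives p = 0.644531, positive; keep [-3, -2.75]
x = -2.875 gives p = -10.2703, negative; keep [-2.875, -2.75]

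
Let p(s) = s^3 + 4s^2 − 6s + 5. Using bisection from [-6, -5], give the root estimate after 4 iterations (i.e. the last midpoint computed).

-5.3125

m = -5.5, p(m) = -7.375 (−); new bracket [-5.5, -5]
m = -5.25, p(m) = 2.046875 (+); new bracket [-5.5, -5.25]
m = -5.375, p(m) = -2.474609 (−); new bracket [-5.375, -5.25]
m = -5.3125, p(m) = -0.1672 (−); new bracket [-5.3125, -5.25]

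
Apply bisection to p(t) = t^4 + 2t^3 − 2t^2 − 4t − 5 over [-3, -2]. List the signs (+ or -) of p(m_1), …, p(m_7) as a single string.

midpoint -2.5: p = 0.3125 > 0 → [-2.5, -2]
midpoint -2.25: p = -3.277344 < 0 → [-2.5, -2.25]
midpoint -2.375: p = -1.757568 < 0 → [-2.5, -2.375]
midpoint -2.4375: p = -0.7969 < 0 → [-2.5, -2.4375]
midpoint -2.46875: p = -0.2615 < 0 → [-2.5, -2.46875]
midpoint -2.484375: p = 0.0206 > 0 → [-2.484375, -2.46875]
midpoint -2.4765625: p = -0.1217 < 0 → [-2.484375, -2.4765625]

+----+-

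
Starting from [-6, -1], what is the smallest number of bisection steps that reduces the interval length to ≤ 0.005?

10

Width after n steps is 5/2^n. Need 2^n ≥ 5/0.005 = 1000.
2^9 = 512 < 1000 ≤ 2^10 = 1024, so n = 10.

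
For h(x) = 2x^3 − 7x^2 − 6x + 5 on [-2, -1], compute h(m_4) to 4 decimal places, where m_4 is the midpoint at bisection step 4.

-1.0952

h(-1.5) = -8.5 < 0, so the root lies in [-1.5, -1]
h(-1.25) = -2.34375 < 0, so the root lies in [-1.25, -1]
h(-1.125) = 0.042969 > 0, so the root lies in [-1.25, -1.125]
h(-1.1875) = -1.0952 < 0, so the root lies in [-1.1875, -1.125]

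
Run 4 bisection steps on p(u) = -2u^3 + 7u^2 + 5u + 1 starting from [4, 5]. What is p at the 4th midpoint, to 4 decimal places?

p(4.5) = -17 < 0, so the root lies in [4, 4.5]
p(4.25) = -4.84375 < 0, so the root lies in [4, 4.25]
p(4.125) = 0.355469 > 0, so the root lies in [4.125, 4.25]
p(4.1875) = -2.1733 < 0, so the root lies in [4.125, 4.1875]

-2.1733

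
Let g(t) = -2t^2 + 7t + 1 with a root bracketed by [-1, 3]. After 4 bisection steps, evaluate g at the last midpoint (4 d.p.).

midpoint 1: g = 6 > 0 → [-1, 1]
midpoint 0: g = 1 > 0 → [-1, 0]
midpoint -0.5: g = -3 < 0 → [-0.5, 0]
midpoint -0.25: g = -0.875 < 0 → [-0.25, 0]

-0.8750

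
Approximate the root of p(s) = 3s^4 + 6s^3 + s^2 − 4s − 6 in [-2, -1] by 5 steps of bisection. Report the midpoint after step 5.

p(-1.5) = -2.8125 < 0, so the root lies in [-2, -1.5]
p(-1.75) = 0.042969 > 0, so the root lies in [-1.75, -1.5]
p(-1.625) = -1.686768 < 0, so the root lies in [-1.75, -1.625]
p(-1.6875) = -0.9074 < 0, so the root lies in [-1.75, -1.6875]
p(-1.71875) = -0.4549 < 0, so the root lies in [-1.75, -1.71875]

-1.71875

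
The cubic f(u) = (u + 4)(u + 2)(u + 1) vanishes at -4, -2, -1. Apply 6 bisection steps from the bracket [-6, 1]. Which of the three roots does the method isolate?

f(-2.5) = 1.125 > 0, so the root lies in [-6, -2.5]
f(-4.25) = -1.828125 < 0, so the root lies in [-4.25, -2.5]
f(-3.375) = 2.041016 > 0, so the root lies in [-4.25, -3.375]
f(-3.8125) = 0.9558 > 0, so the root lies in [-4.25, -3.8125]
f(-4.03125) = -0.1924 < 0, so the root lies in [-4.03125, -3.8125]
f(-3.921875) = 0.4387 > 0, so the root lies in [-4.03125, -3.921875]

-4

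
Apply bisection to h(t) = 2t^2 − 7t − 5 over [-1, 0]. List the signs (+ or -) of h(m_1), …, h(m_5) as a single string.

-++--

h(-0.5) = -1 < 0, so the root lies in [-1, -0.5]
h(-0.75) = 1.375 > 0, so the root lies in [-0.75, -0.5]
h(-0.625) = 0.15625 > 0, so the root lies in [-0.625, -0.5]
h(-0.5625) = -0.4297 < 0, so the root lies in [-0.625, -0.5625]
h(-0.59375) = -0.1387 < 0, so the root lies in [-0.625, -0.59375]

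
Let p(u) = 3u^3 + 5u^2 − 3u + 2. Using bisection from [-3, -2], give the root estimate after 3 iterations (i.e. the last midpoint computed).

u = -2.5 gives p = -6.125, negative; keep [-2.5, -2]
u = -2.25 gives p = -0.109375, negative; keep [-2.25, -2]
u = -2.125 gives p = 2.166016, positive; keep [-2.25, -2.125]

-2.125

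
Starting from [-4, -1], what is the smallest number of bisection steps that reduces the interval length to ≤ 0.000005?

Width after n steps is 3/2^n. Need 2^n ≥ 3/0.000005 = 600000.
2^19 = 524288 < 600000 ≤ 2^20 = 1048576, so n = 20.

20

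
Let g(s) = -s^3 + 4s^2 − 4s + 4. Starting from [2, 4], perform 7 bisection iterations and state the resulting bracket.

[3.125, 3.140625]

s = 3 gives g = 1, positive; keep [3, 4]
s = 3.5 gives g = -3.875, negative; keep [3, 3.5]
s = 3.25 gives g = -1.078125, negative; keep [3, 3.25]
s = 3.125 gives g = 0.0449, positive; keep [3.125, 3.25]
s = 3.1875 gives g = -0.4949, negative; keep [3.125, 3.1875]
s = 3.15625 gives g = -0.2196, negative; keep [3.125, 3.15625]
s = 3.140625 gives g = -0.086, negative; keep [3.125, 3.140625]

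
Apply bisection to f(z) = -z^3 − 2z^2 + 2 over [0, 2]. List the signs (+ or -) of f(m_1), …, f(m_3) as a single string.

m = 1, f(m) = -1 (−); new bracket [0, 1]
m = 0.5, f(m) = 1.375 (+); new bracket [0.5, 1]
m = 0.75, f(m) = 0.453125 (+); new bracket [0.75, 1]

-++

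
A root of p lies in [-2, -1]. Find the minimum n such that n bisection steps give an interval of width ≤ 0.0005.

Width after n steps is 1/2^n. Need 2^n ≥ 1/0.0005 = 2000.
2^10 = 1024 < 2000 ≤ 2^11 = 2048, so n = 11.

11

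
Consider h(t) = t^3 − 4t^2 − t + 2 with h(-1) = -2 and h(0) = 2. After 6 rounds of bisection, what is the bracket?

[-0.765625, -0.75]

t = -0.5 gives h = 1.375, positive; keep [-1, -0.5]
t = -0.75 gives h = 0.078125, positive; keep [-1, -0.75]
t = -0.875 gives h = -0.857422, negative; keep [-0.875, -0.75]
t = -0.8125 gives h = -0.3645, negative; keep [-0.8125, -0.75]
t = -0.78125 gives h = -0.137, negative; keep [-0.78125, -0.75]
t = -0.765625 gives h = -0.0279, negative; keep [-0.765625, -0.75]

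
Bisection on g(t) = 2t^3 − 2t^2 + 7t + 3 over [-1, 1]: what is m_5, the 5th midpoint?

t = 0 gives g = 3, positive; keep [-1, 0]
t = -0.5 gives g = -1.25, negative; keep [-0.5, 0]
t = -0.25 gives g = 1.09375, positive; keep [-0.5, -0.25]
t = -0.375 gives g = -0.0117, negative; keep [-0.375, -0.25]
t = -0.3125 gives g = 0.5562, positive; keep [-0.375, -0.3125]

-0.3125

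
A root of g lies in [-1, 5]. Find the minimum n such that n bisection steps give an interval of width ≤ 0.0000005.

Width after n steps is 6/2^n. Need 2^n ≥ 6/0.0000005 = 12000000.
2^23 = 8388608 < 12000000 ≤ 2^24 = 16777216, so n = 24.

24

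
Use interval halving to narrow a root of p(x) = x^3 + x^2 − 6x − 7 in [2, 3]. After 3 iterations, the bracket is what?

midpoint 2.5: p = -0.125 < 0 → [2.5, 3]
midpoint 2.75: p = 4.859375 > 0 → [2.5, 2.75]
midpoint 2.625: p = 2.228516 > 0 → [2.5, 2.625]

[2.5, 2.625]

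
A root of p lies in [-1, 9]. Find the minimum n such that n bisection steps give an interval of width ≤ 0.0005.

15

Width after n steps is 10/2^n. Need 2^n ≥ 10/0.0005 = 20000.
2^14 = 16384 < 20000 ≤ 2^15 = 32768, so n = 15.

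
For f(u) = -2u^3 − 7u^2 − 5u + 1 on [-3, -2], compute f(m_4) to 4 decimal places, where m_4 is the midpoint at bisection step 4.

-0.1382

m = -2.5, f(m) = 1 (+); new bracket [-2.5, -2]
m = -2.25, f(m) = -0.40625 (−); new bracket [-2.5, -2.25]
m = -2.375, f(m) = 0.183594 (+); new bracket [-2.375, -2.25]
m = -2.3125, f(m) = -0.1382 (−); new bracket [-2.375, -2.3125]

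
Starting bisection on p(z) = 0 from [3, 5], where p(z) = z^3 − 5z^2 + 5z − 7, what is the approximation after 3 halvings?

4.25

z = 4 gives p = -3, negative; keep [4, 5]
z = 4.5 gives p = 5.375, positive; keep [4, 4.5]
z = 4.25 gives p = 0.703125, positive; keep [4, 4.25]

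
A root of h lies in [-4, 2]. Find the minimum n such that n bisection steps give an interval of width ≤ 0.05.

7

Width after n steps is 6/2^n. Need 2^n ≥ 6/0.05 = 120.
2^6 = 64 < 120 ≤ 2^7 = 128, so n = 7.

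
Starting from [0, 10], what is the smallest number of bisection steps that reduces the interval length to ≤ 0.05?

8

Width after n steps is 10/2^n. Need 2^n ≥ 10/0.05 = 200.
2^7 = 128 < 200 ≤ 2^8 = 256, so n = 8.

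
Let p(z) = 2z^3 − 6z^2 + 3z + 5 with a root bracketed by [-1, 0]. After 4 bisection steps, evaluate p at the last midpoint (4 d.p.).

-0.5483

midpoint -0.5: p = 1.75 > 0 → [-1, -0.5]
midpoint -0.75: p = -1.46875 < 0 → [-0.75, -0.5]
midpoint -0.625: p = 0.292969 > 0 → [-0.75, -0.625]
midpoint -0.6875: p = -0.5483 < 0 → [-0.6875, -0.625]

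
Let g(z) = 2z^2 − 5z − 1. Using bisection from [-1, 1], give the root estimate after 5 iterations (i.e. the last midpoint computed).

-0.1875

z = 0 gives g = -1, negative; keep [-1, 0]
z = -0.5 gives g = 2, positive; keep [-0.5, 0]
z = -0.25 gives g = 0.375, positive; keep [-0.25, 0]
z = -0.125 gives g = -0.3438, negative; keep [-0.25, -0.125]
z = -0.1875 gives g = 0.0078, positive; keep [-0.1875, -0.125]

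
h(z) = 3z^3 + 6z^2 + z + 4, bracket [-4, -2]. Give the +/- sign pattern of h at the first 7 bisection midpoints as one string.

z = -3 gives h = -26, negative; keep [-3, -2]
z = -2.5 gives h = -7.875, negative; keep [-2.5, -2]
z = -2.25 gives h = -2.046875, negative; keep [-2.25, -2]
z = -2.125 gives h = 0.1816, positive; keep [-2.25, -2.125]
z = -2.1875 gives h = -0.8792, negative; keep [-2.1875, -2.125]
z = -2.15625 gives h = -0.3357, negative; keep [-2.15625, -2.125]
z = -2.140625 gives h = -0.0738, negative; keep [-2.140625, -2.125]

---+---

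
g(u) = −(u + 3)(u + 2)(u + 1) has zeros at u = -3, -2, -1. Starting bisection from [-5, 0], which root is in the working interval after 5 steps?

m = -2.5, g(m) = -0.375 (−); new bracket [-5, -2.5]
m = -3.75, g(m) = 3.609375 (+); new bracket [-3.75, -2.5]
m = -3.125, g(m) = 0.298828 (+); new bracket [-3.125, -2.5]
m = -2.8125, g(m) = -0.2761 (−); new bracket [-3.125, -2.8125]
m = -2.96875, g(m) = -0.0596 (−); new bracket [-3.125, -2.96875]

-3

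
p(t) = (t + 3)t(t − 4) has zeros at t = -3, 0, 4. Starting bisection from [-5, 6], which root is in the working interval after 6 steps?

t = 0.5 gives p = -6.125, negative; keep [0.5, 6]
t = 3.25 gives p = -15.234375, negative; keep [3.25, 6]
t = 4.625 gives p = 22.041016, positive; keep [3.25, 4.625]
t = 3.9375 gives p = -1.7073, negative; keep [3.9375, 4.625]
t = 4.28125 gives p = 8.7674, positive; keep [3.9375, 4.28125]
t = 4.109375 gives p = 3.1954, positive; keep [3.9375, 4.109375]

4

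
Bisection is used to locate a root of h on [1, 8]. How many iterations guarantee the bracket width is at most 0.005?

11

Width after n steps is 7/2^n. Need 2^n ≥ 7/0.005 = 1400.
2^10 = 1024 < 1400 ≤ 2^11 = 2048, so n = 11.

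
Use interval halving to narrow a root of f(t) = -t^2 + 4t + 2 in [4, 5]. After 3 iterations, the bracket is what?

[4.375, 4.5]

f(4.5) = -0.25 < 0, so the root lies in [4, 4.5]
f(4.25) = 0.9375 > 0, so the root lies in [4.25, 4.5]
f(4.375) = 0.359375 > 0, so the root lies in [4.375, 4.5]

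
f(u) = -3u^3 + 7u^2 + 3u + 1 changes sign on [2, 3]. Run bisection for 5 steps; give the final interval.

u = 2.5 gives f = 5.375, positive; keep [2.5, 3]
u = 2.75 gives f = -0.203125, negative; keep [2.5, 2.75]
u = 2.625 gives f = 2.845703, positive; keep [2.625, 2.75]
u = 2.6875 gives f = 1.3884, positive; keep [2.6875, 2.75]
u = 2.71875 gives f = 0.6097, positive; keep [2.71875, 2.75]

[2.71875, 2.75]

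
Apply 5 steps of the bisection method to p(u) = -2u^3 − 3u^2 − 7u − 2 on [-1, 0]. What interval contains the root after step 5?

[-0.34375, -0.3125]

midpoint -0.5: p = 1 > 0 → [-0.5, 0]
midpoint -0.25: p = -0.40625 < 0 → [-0.5, -0.25]
midpoint -0.375: p = 0.308594 > 0 → [-0.375, -0.25]
midpoint -0.3125: p = -0.0444 < 0 → [-0.375, -0.3125]
midpoint -0.34375: p = 0.133 > 0 → [-0.34375, -0.3125]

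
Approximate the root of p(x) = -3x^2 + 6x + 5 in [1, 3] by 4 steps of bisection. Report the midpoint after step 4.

midpoint 2: p = 5 > 0 → [2, 3]
midpoint 2.5: p = 1.25 > 0 → [2.5, 3]
midpoint 2.75: p = -1.1875 < 0 → [2.5, 2.75]
midpoint 2.625: p = 0.0781 > 0 → [2.625, 2.75]

2.625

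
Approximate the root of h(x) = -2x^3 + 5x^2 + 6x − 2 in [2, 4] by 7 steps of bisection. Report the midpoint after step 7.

3.328125

midpoint 3: h = 7 > 0 → [3, 4]
midpoint 3.5: h = -5.5 < 0 → [3, 3.5]
midpoint 3.25: h = 1.65625 > 0 → [3.25, 3.5]
midpoint 3.375: h = -1.6836 < 0 → [3.25, 3.375]
midpoint 3.3125: h = 0.0444 > 0 → [3.3125, 3.375]
midpoint 3.34375: h = -0.8049 < 0 → [3.3125, 3.34375]
midpoint 3.328125: h = -0.3766 < 0 → [3.3125, 3.328125]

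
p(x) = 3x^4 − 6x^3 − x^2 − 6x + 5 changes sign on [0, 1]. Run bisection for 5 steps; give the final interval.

[0.59375, 0.625]

midpoint 0.5: p = 1.1875 > 0 → [0.5, 1]
midpoint 0.75: p = -1.644531 < 0 → [0.5, 0.75]
midpoint 0.625: p = -0.147705 < 0 → [0.5, 0.625]
midpoint 0.5625: p = 0.5411 > 0 → [0.5625, 0.625]
midpoint 0.59375: p = 0.2019 > 0 → [0.59375, 0.625]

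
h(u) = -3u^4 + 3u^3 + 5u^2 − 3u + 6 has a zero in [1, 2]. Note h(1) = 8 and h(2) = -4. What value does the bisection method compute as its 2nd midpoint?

m = 1.5, h(m) = 7.6875 (+); new bracket [1.5, 2]
m = 1.75, h(m) = 4.003906 (+); new bracket [1.75, 2]

1.75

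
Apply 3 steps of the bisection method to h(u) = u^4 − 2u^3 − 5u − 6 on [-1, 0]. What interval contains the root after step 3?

[-0.875, -0.75]

h(-0.5) = -3.1875 < 0, so the root lies in [-1, -0.5]
h(-0.75) = -1.089844 < 0, so the root lies in [-1, -0.75]
h(-0.875) = 0.301025 > 0, so the root lies in [-0.875, -0.75]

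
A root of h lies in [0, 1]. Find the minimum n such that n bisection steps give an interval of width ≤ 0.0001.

Width after n steps is 1/2^n. Need 2^n ≥ 1/0.0001 = 10000.
2^13 = 8192 < 10000 ≤ 2^14 = 16384, so n = 14.

14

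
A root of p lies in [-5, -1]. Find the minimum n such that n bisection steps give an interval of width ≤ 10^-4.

Width after n steps is 4/2^n. Need 2^n ≥ 4/10^-4 = 40000.
2^15 = 32768 < 40000 ≤ 2^16 = 65536, so n = 16.

16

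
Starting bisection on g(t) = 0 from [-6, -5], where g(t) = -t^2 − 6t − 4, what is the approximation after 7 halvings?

-5.2421875

m = -5.5, g(m) = -1.25 (−); new bracket [-5.5, -5]
m = -5.25, g(m) = -0.0625 (−); new bracket [-5.25, -5]
m = -5.125, g(m) = 0.484375 (+); new bracket [-5.25, -5.125]
m = -5.1875, g(m) = 0.2148 (+); new bracket [-5.25, -5.1875]
m = -5.21875, g(m) = 0.0771 (+); new bracket [-5.25, -5.21875]
m = -5.234375, g(m) = 0.0076 (+); new bracket [-5.25, -5.234375]
m = -5.2421875, g(m) = -0.0274 (−); new bracket [-5.2421875, -5.234375]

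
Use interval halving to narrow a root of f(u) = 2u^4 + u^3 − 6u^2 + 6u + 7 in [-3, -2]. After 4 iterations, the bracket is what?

f(-2.5) = 17 > 0, so the root lies in [-2.5, -2]
f(-2.25) = 2.992188 > 0, so the root lies in [-2.25, -2]
f(-2.125) = -1.657715 < 0, so the root lies in [-2.25, -2.125]
f(-2.1875) = 0.492 > 0, so the root lies in [-2.1875, -2.125]

[-2.1875, -2.125]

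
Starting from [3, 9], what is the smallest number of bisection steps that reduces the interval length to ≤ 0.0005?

Width after n steps is 6/2^n. Need 2^n ≥ 6/0.0005 = 12000.
2^13 = 8192 < 12000 ≤ 2^14 = 16384, so n = 14.

14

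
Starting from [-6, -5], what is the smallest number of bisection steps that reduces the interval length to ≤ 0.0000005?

21

Width after n steps is 1/2^n. Need 2^n ≥ 1/0.0000005 = 2000000.
2^20 = 1048576 < 2000000 ≤ 2^21 = 2097152, so n = 21.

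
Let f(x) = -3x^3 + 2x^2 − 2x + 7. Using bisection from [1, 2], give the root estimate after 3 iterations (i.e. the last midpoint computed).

m = 1.5, f(m) = -1.625 (−); new bracket [1, 1.5]
m = 1.25, f(m) = 1.765625 (+); new bracket [1.25, 1.5]
m = 1.375, f(m) = 0.232422 (+); new bracket [1.375, 1.5]

1.375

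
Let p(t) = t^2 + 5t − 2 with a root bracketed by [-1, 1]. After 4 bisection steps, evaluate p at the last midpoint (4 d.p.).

0.0156

m = 0, p(m) = -2 (−); new bracket [0, 1]
m = 0.5, p(m) = 0.75 (+); new bracket [0, 0.5]
m = 0.25, p(m) = -0.6875 (−); new bracket [0.25, 0.5]
m = 0.375, p(m) = 0.0156 (+); new bracket [0.25, 0.375]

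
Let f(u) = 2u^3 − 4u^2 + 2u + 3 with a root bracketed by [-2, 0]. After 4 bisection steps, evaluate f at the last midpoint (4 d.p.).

-0.3008

f(-1) = -5 < 0, so the root lies in [-1, 0]
f(-0.5) = 0.75 > 0, so the root lies in [-1, -0.5]
f(-0.75) = -1.59375 < 0, so the root lies in [-0.75, -0.5]
f(-0.625) = -0.3008 < 0, so the root lies in [-0.625, -0.5]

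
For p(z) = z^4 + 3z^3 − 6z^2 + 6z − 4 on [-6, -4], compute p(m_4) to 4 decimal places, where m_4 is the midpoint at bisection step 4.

midpoint -5: p = 66 > 0 → [-5, -4]
midpoint -4.5: p = -15.8125 < 0 → [-5, -4.5]
midpoint -4.75: p = 19.675781 > 0 → [-4.75, -4.5]
midpoint -4.625: p = 0.6702 > 0 → [-4.625, -4.5]

0.6702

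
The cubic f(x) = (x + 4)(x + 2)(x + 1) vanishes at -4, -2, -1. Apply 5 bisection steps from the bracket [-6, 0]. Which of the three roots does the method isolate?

f(-3) = 2 > 0, so the root lies in [-6, -3]
f(-4.5) = -4.375 < 0, so the root lies in [-4.5, -3]
f(-3.75) = 1.203125 > 0, so the root lies in [-4.5, -3.75]
f(-4.125) = -0.8301 < 0, so the root lies in [-4.125, -3.75]
f(-3.9375) = 0.3557 > 0, so the root lies in [-4.125, -3.9375]

-4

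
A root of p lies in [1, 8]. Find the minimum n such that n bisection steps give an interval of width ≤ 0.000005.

Width after n steps is 7/2^n. Need 2^n ≥ 7/0.000005 = 1400000.
2^20 = 1048576 < 1400000 ≤ 2^21 = 2097152, so n = 21.

21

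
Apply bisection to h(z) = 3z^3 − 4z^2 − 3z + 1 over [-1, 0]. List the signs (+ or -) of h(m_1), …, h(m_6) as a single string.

m = -0.5, h(m) = 1.125 (+); new bracket [-1, -0.5]
m = -0.75, h(m) = -0.265625 (−); new bracket [-0.75, -0.5]
m = -0.625, h(m) = 0.580078 (+); new bracket [-0.75, -0.625]
m = -0.6875, h(m) = 0.197 (+); new bracket [-0.75, -0.6875]
m = -0.71875, h(m) = -0.0241 (−); new bracket [-0.71875, -0.6875]
m = -0.703125, h(m) = 0.089 (+); new bracket [-0.71875, -0.703125]

+-++-+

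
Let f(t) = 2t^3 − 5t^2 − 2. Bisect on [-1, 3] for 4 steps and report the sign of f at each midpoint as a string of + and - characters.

---+

m = 1, f(m) = -5 (−); new bracket [1, 3]
m = 2, f(m) = -6 (−); new bracket [2, 3]
m = 2.5, f(m) = -2 (−); new bracket [2.5, 3]
m = 2.75, f(m) = 1.7812 (+); new bracket [2.5, 2.75]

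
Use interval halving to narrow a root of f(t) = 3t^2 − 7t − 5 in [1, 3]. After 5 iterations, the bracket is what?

m = 2, f(m) = -7 (−); new bracket [2, 3]
m = 2.5, f(m) = -3.75 (−); new bracket [2.5, 3]
m = 2.75, f(m) = -1.5625 (−); new bracket [2.75, 3]
m = 2.875, f(m) = -0.3281 (−); new bracket [2.875, 3]
m = 2.9375, f(m) = 0.3242 (+); new bracket [2.875, 2.9375]

[2.875, 2.9375]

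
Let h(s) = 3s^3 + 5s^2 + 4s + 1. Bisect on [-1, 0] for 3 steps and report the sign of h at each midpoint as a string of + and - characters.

m = -0.5, h(m) = -0.125 (−); new bracket [-0.5, 0]
m = -0.25, h(m) = 0.265625 (+); new bracket [-0.5, -0.25]
m = -0.375, h(m) = 0.044922 (+); new bracket [-0.5, -0.375]

-++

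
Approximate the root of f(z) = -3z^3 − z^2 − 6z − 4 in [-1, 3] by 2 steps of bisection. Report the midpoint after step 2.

0

z = 1 gives f = -14, negative; keep [-1, 1]
z = 0 gives f = -4, negative; keep [-1, 0]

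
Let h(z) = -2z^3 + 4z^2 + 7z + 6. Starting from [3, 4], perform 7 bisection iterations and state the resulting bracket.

[3.3203125, 3.328125]

z = 3.5 gives h = -6.25, negative; keep [3, 3.5]
z = 3.25 gives h = 2.34375, positive; keep [3.25, 3.5]
z = 3.375 gives h = -1.699219, negative; keep [3.25, 3.375]
z = 3.3125 gives h = 0.3843, positive; keep [3.3125, 3.375]
z = 3.34375 gives h = -0.6418, negative; keep [3.3125, 3.34375]
z = 3.328125 gives h = -0.1249, negative; keep [3.3125, 3.328125]
z = 3.3203125 gives h = 0.1307, positive; keep [3.3203125, 3.328125]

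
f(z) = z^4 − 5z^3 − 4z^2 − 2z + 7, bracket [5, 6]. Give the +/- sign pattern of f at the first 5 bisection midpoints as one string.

z = 5.5 gives f = -41.8125, negative; keep [5.5, 6]
z = 5.75 gives f = 5.832031, positive; keep [5.5, 5.75]
z = 5.625 gives f = -19.575928, negative; keep [5.625, 5.75]
z = 5.6875 gives f = -7.2812, negative; keep [5.6875, 5.75]
z = 5.71875 gives f = -0.8286, negative; keep [5.71875, 5.75]

-+---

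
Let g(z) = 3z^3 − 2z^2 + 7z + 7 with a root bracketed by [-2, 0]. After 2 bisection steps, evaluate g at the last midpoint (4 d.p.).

z = -1 gives g = -5, negative; keep [-1, 0]
z = -0.5 gives g = 2.625, positive; keep [-1, -0.5]

2.6250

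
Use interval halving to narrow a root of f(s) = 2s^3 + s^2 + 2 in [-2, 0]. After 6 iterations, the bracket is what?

f(-1) = 1 > 0, so the root lies in [-2, -1]
f(-1.5) = -2.5 < 0, so the root lies in [-1.5, -1]
f(-1.25) = -0.34375 < 0, so the root lies in [-1.25, -1]
f(-1.125) = 0.418 > 0, so the root lies in [-1.25, -1.125]
f(-1.1875) = 0.061 > 0, so the root lies in [-1.25, -1.1875]
f(-1.21875) = -0.1352 < 0, so the root lies in [-1.21875, -1.1875]

[-1.21875, -1.1875]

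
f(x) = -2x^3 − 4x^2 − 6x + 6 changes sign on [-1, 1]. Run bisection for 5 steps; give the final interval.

x = 0 gives f = 6, positive; keep [0, 1]
x = 0.5 gives f = 1.75, positive; keep [0.5, 1]
x = 0.75 gives f = -1.59375, negative; keep [0.5, 0.75]
x = 0.625 gives f = 0.1992, positive; keep [0.625, 0.75]
x = 0.6875 gives f = -0.6655, negative; keep [0.625, 0.6875]

[0.625, 0.6875]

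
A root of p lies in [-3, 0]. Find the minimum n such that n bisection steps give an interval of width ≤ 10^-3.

12

Width after n steps is 3/2^n. Need 2^n ≥ 3/10^-3 = 3000.
2^11 = 2048 < 3000 ≤ 2^12 = 4096, so n = 12.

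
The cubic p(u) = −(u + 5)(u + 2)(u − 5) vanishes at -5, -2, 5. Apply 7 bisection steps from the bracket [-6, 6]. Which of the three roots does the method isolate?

5

m = 0, p(m) = 50 (+); new bracket [0, 6]
m = 3, p(m) = 80 (+); new bracket [3, 6]
m = 4.5, p(m) = 30.875 (+); new bracket [4.5, 6]
m = 5.25, p(m) = -18.5781 (−); new bracket [4.5, 5.25]
m = 4.875, p(m) = 8.4863 (+); new bracket [4.875, 5.25]
m = 5.0625, p(m) = -4.4417 (−); new bracket [4.875, 5.0625]
m = 4.96875, p(m) = 2.1709 (+); new bracket [4.96875, 5.0625]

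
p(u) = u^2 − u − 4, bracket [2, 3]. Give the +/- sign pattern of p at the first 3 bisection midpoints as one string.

-++

p(2.5) = -0.25 < 0, so the root lies in [2.5, 3]
p(2.75) = 0.8125 > 0, so the root lies in [2.5, 2.75]
p(2.625) = 0.265625 > 0, so the root lies in [2.5, 2.625]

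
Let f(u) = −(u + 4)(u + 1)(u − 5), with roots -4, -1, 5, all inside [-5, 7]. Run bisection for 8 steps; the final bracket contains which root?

u = 1 gives f = 40, positive; keep [1, 7]
u = 4 gives f = 40, positive; keep [4, 7]
u = 5.5 gives f = -30.875, negative; keep [4, 5.5]
u = 4.75 gives f = 12.5781, positive; keep [4.75, 5.5]
u = 5.125 gives f = -6.9863, negative; keep [4.75, 5.125]
u = 4.9375 gives f = 3.3167, positive; keep [4.9375, 5.125]
u = 5.03125 gives f = -1.7022, negative; keep [4.9375, 5.03125]
u = 4.984375 gives f = 0.8401, positive; keep [4.984375, 5.03125]

5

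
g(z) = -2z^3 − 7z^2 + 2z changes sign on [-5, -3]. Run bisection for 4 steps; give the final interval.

[-3.875, -3.75]

g(-4) = 8 > 0, so the root lies in [-4, -3]
g(-3.5) = -7 < 0, so the root lies in [-4, -3.5]
g(-3.75) = -0.46875 < 0, so the root lies in [-4, -3.75]
g(-3.875) = 3.5117 > 0, so the root lies in [-3.875, -3.75]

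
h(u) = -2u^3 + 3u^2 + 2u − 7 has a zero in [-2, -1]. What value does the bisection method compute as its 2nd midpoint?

-1.25

midpoint -1.5: h = 3.5 > 0 → [-1.5, -1]
midpoint -1.25: h = -0.90625 < 0 → [-1.5, -1.25]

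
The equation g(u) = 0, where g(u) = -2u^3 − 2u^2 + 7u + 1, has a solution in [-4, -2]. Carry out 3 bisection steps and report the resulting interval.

[-2.5, -2.25]

m = -3, g(m) = 16 (+); new bracket [-3, -2]
m = -2.5, g(m) = 2.25 (+); new bracket [-2.5, -2]
m = -2.25, g(m) = -2.09375 (−); new bracket [-2.5, -2.25]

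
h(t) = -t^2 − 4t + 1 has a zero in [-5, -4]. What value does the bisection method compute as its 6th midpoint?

-4.234375

m = -4.5, h(m) = -1.25 (−); new bracket [-4.5, -4]
m = -4.25, h(m) = -0.0625 (−); new bracket [-4.25, -4]
m = -4.125, h(m) = 0.484375 (+); new bracket [-4.25, -4.125]
m = -4.1875, h(m) = 0.2148 (+); new bracket [-4.25, -4.1875]
m = -4.21875, h(m) = 0.0771 (+); new bracket [-4.25, -4.21875]
m = -4.234375, h(m) = 0.0076 (+); new bracket [-4.25, -4.234375]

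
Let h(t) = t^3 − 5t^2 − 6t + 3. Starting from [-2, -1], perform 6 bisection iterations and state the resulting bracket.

[-1.328125, -1.3125]

m = -1.5, h(m) = -2.625 (−); new bracket [-1.5, -1]
m = -1.25, h(m) = 0.734375 (+); new bracket [-1.5, -1.25]
m = -1.375, h(m) = -0.802734 (−); new bracket [-1.375, -1.25]
m = -1.3125, h(m) = 0.0007 (+); new bracket [-1.375, -1.3125]
m = -1.34375, h(m) = -0.3922 (−); new bracket [-1.34375, -1.3125]
m = -1.328125, h(m) = -0.1935 (−); new bracket [-1.328125, -1.3125]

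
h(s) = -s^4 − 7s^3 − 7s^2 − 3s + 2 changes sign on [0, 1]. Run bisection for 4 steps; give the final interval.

[0.3125, 0.375]

midpoint 0.5: h = -2.1875 < 0 → [0, 0.5]
midpoint 0.25: h = 0.699219 > 0 → [0.25, 0.5]
midpoint 0.375: h = -0.498291 < 0 → [0.25, 0.375]
midpoint 0.3125: h = 0.1557 > 0 → [0.3125, 0.375]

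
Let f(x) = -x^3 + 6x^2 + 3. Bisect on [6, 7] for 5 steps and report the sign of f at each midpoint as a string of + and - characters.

midpoint 6.5: f = -18.125 < 0 → [6, 6.5]
midpoint 6.25: f = -6.765625 < 0 → [6, 6.25]
midpoint 6.125: f = -1.689453 < 0 → [6, 6.125]
midpoint 6.0625: f = 0.7029 > 0 → [6.0625, 6.125]
midpoint 6.09375: f = -0.4813 < 0 → [6.0625, 6.09375]

---+-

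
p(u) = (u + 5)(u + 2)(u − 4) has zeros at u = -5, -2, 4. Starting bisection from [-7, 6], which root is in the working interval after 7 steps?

4

u = -0.5 gives p = -30.375, negative; keep [-0.5, 6]
u = 2.75 gives p = -46.015625, negative; keep [2.75, 6]
u = 4.375 gives p = 22.412109, positive; keep [2.75, 4.375]
u = 3.5625 gives p = -20.8376, negative; keep [3.5625, 4.375]
u = 3.96875 gives p = -1.6729, negative; keep [3.96875, 4.375]
u = 4.171875 gives p = 9.7294, positive; keep [3.96875, 4.171875]
u = 4.0703125 gives p = 3.8714, positive; keep [3.96875, 4.0703125]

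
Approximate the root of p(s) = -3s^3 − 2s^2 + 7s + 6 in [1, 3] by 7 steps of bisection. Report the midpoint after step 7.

midpoint 2: p = -12 < 0 → [1, 2]
midpoint 1.5: p = 1.875 > 0 → [1.5, 2]
midpoint 1.75: p = -3.953125 < 0 → [1.5, 1.75]
midpoint 1.625: p = -0.7793 < 0 → [1.5, 1.625]
midpoint 1.5625: p = 0.6106 > 0 → [1.5625, 1.625]
midpoint 1.59375: p = -0.0684 < 0 → [1.5625, 1.59375]
midpoint 1.578125: p = 0.2751 > 0 → [1.578125, 1.59375]

1.578125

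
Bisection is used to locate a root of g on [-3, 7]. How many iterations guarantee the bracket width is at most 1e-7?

27

Width after n steps is 10/2^n. Need 2^n ≥ 10/1e-7 = 100000000.
2^26 = 67108864 < 100000000 ≤ 2^27 = 134217728, so n = 27.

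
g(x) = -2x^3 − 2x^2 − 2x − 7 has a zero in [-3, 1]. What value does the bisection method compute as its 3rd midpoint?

x = -1 gives g = -5, negative; keep [-3, -1]
x = -2 gives g = 5, positive; keep [-2, -1]
x = -1.5 gives g = -1.75, negative; keep [-2, -1.5]

-1.5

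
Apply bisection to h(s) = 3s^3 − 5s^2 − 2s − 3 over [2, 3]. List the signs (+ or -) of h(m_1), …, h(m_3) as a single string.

++-

m = 2.5, h(m) = 7.625 (+); new bracket [2, 2.5]
m = 2.25, h(m) = 1.359375 (+); new bracket [2, 2.25]
m = 2.125, h(m) = -1.041016 (−); new bracket [2.125, 2.25]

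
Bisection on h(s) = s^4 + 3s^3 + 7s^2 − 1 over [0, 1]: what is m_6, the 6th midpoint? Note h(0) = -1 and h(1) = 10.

h(0.5) = 1.1875 > 0, so the root lies in [0, 0.5]
h(0.25) = -0.511719 < 0, so the root lies in [0.25, 0.5]
h(0.375) = 0.162354 > 0, so the root lies in [0.25, 0.375]
h(0.3125) = -0.2153 < 0, so the root lies in [0.3125, 0.375]
h(0.34375) = -0.037 < 0, so the root lies in [0.34375, 0.375]
h(0.359375) = 0.06 > 0, so the root lies in [0.34375, 0.359375]

0.359375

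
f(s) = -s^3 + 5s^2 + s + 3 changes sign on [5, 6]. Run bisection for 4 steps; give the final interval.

midpoint 5.5: f = -6.625 < 0 → [5, 5.5]
midpoint 5.25: f = 1.359375 > 0 → [5.25, 5.5]
midpoint 5.375: f = -2.458984 < 0 → [5.25, 5.375]
midpoint 5.3125: f = -0.5071 < 0 → [5.25, 5.3125]

[5.25, 5.3125]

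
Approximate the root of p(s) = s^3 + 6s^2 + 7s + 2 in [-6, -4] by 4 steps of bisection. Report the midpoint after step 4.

-4.625

p(-5) = -8 < 0, so the root lies in [-5, -4]
p(-4.5) = 0.875 > 0, so the root lies in [-5, -4.5]
p(-4.75) = -3.046875 < 0, so the root lies in [-4.75, -4.5]
p(-4.625) = -0.9629 < 0, so the root lies in [-4.625, -4.5]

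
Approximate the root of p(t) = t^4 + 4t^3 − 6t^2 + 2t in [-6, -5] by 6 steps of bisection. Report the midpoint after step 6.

-5.234375

t = -5.5 gives p = 57.0625, positive; keep [-5.5, -5]
t = -5.25 gives p = 5.003906, positive; keep [-5.25, -5]
t = -5.125 gives p = -16.406006, negative; keep [-5.25, -5.125]
t = -5.1875 gives p = -6.0652, negative; keep [-5.25, -5.1875]
t = -5.21875 gives p = -0.6232, negative; keep [-5.25, -5.21875]
t = -5.234375 gives p = 2.167, positive; keep [-5.234375, -5.21875]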